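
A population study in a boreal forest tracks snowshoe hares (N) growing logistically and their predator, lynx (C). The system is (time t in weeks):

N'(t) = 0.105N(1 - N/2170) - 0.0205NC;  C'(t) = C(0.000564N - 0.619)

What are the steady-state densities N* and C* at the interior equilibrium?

N* ≈ 1100, C* ≈ 2.53

From dC/dt = 0 with C > 0: 0.000564N* = 0.619, so N* = 1100.
Substitute into dN/dt = 0: 0.105(1 - 1100/2170) = 0.0205C*.
The bracket is 0.494, giving C* = 0.0519/0.0205 = 2.53.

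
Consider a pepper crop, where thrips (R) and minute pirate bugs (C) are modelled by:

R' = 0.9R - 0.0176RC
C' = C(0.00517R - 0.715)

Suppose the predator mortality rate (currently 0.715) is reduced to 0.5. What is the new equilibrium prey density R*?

R* ≈ 96.7

At the interior fixed point, setting dC/dt = 0 with C > 0 fixes R* = (predator death rate)/(RC coefficient) — independent of the other coefficients.
With the change, R* = 0.5/0.00517 = 96.7; it falls from 138.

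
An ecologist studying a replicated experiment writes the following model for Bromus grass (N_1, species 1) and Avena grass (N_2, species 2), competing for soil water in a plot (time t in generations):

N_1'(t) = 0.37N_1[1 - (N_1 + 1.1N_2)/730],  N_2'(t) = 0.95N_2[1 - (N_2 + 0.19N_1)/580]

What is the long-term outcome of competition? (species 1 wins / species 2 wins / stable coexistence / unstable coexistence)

Compare the nullcline intercepts: K1/α12 = 730/1.1 = 664 > K2 = 580; K2/α21 = 580/0.19 = 3050 > K1 = 730.
Since both inequalities hold, each species can invade when rare, so the interior equilibrium is stable.

stable coexistence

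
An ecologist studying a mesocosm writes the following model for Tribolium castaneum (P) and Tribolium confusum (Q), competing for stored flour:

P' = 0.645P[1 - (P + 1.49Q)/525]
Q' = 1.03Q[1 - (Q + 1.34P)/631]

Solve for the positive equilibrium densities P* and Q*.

P* ≈ 417, Q* ≈ 72.7

Setting both brackets to zero gives the nullclines P + 1.49Q = 525 and 1.34P + Q = 631.
Substituting Q = 631 - 1.34P into the first: P(1 - 1.49·1.34) = 525 - 1.49·631.
So P* = -415/-0.997 = 417, and then Q* = 631 - 1.34·417 = 72.7.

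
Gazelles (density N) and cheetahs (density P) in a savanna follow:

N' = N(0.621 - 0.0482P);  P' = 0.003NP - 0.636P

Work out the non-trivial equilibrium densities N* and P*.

N* ≈ 212, P* ≈ 12.9

Set dP/dt = 0 with P > 0: 0.003N - 0.636 = 0, so N* = 0.636/0.003 = 212.
Set dN/dt = 0 with N > 0: 0.621 - 0.0482P = 0, so P* = 0.621/0.0482 = 12.9.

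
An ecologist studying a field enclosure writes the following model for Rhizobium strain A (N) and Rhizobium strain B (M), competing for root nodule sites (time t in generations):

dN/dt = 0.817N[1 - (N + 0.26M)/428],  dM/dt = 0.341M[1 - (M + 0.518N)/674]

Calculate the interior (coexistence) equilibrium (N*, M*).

N* ≈ 292, M* ≈ 523

Setting both brackets to zero gives the nullclines N + 0.26M = 428 and 0.518N + M = 674.
Substituting M = 674 - 0.518N into the first: N(1 - 0.26·0.518) = 428 - 0.26·674.
So N* = 253/0.865 = 292, and then M* = 674 - 0.518·292 = 523.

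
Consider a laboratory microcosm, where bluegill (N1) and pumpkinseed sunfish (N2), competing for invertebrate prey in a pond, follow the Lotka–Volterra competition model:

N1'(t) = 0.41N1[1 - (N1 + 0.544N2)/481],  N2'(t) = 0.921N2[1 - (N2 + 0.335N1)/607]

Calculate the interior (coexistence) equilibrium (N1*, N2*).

Setting both brackets to zero gives the nullclines N1 + 0.544N2 = 481 and 0.335N1 + N2 = 607.
Substituting N2 = 607 - 0.335N1 into the first: N1(1 - 0.544·0.335) = 481 - 0.544·607.
So N1* = 151/0.818 = 184, and then N2* = 607 - 0.335·184 = 545.

N1* ≈ 184, N2* ≈ 545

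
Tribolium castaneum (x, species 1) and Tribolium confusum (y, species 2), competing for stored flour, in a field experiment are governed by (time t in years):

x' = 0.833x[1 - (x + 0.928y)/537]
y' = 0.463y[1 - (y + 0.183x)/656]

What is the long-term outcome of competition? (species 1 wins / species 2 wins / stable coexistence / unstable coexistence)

species 2 excludes species 1

Compare the nullcline intercepts: K1/α12 = 537/0.928 = 579 < K2 = 656; K2/α21 = 656/0.183 = 3580 > K1 = 537.
Since the inequalities point opposite ways, species 2 can invade but species 1 cannot.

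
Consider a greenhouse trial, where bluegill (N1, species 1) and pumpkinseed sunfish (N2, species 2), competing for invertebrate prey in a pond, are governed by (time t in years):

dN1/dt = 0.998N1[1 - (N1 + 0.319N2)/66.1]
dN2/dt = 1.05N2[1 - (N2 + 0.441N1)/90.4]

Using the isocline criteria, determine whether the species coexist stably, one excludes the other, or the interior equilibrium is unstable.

stable coexistence

Compare the nullcline intercepts: K1/α12 = 66.1/0.319 = 207 > K2 = 90.4; K2/α21 = 90.4/0.441 = 205 > K1 = 66.1.
Since both inequalities hold, each species can invade when rare, so the interior equilibrium is stable.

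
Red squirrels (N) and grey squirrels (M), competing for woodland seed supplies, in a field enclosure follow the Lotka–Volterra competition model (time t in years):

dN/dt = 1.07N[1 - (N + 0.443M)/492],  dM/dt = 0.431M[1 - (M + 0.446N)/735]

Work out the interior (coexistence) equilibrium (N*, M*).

Setting both brackets to zero gives the nullclines N + 0.443M = 492 and 0.446N + M = 735.
Substituting M = 735 - 0.446N into the first: N(1 - 0.443·0.446) = 492 - 0.443·735.
So N* = 166/0.802 = 207, and then M* = 735 - 0.446·207 = 643.

N* ≈ 207, M* ≈ 643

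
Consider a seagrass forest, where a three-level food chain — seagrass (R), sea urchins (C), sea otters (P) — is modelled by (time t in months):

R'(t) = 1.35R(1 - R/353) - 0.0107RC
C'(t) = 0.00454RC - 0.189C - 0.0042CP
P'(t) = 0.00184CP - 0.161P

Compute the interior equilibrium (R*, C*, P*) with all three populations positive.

From dP/dt = 0: 0.00184C* = 0.161, so C* = 87.5.
From dR/dt = 0: 1.35(1 - R*/353) = 0.0107·87.5, giving R* = 353·(1 - 0.694) = 108.
From dC/dt = 0: 0.00454·108 - 0.189 = 0.0042P*, so P* = 0.302/0.0042 = 71.9.

R* ≈ 108, C* ≈ 87.5, P* ≈ 71.9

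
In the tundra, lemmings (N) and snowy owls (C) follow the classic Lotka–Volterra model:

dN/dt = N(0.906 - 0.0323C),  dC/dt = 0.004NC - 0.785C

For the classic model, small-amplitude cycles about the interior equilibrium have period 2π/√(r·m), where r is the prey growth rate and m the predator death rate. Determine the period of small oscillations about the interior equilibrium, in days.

Here r = 0.906 and m = 0.785, so r·m = 0.711.
ω = √0.711 = 0.843 per day, hence T = 2π/ω ≈ 7.45 days.

T ≈ 7.45 days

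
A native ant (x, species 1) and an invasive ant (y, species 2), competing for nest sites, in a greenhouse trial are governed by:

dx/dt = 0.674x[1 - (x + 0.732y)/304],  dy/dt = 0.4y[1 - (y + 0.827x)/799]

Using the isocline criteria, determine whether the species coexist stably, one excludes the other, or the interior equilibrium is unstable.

Compare the nullcline intercepts: K1/α12 = 304/0.732 = 415 < K2 = 799; K2/α21 = 799/0.827 = 966 > K1 = 304.
Since the inequalities point opposite ways, species 2 can invade but species 1 cannot.

species 2 excludes species 1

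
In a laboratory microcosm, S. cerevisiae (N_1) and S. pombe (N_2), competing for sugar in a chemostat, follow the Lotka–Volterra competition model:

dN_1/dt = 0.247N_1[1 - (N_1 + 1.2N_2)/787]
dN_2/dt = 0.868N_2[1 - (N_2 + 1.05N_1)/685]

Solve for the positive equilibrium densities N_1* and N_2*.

N_1* ≈ 135, N_2* ≈ 544

Setting both brackets to zero gives the nullclines N_1 + 1.2N_2 = 787 and 1.05N_1 + N_2 = 685.
Substituting N_2 = 685 - 1.05N_1 into the first: N_1(1 - 1.2·1.05) = 787 - 1.2·685.
So N_1* = -35/-0.26 = 135, and then N_2* = 685 - 1.05·135 = 544.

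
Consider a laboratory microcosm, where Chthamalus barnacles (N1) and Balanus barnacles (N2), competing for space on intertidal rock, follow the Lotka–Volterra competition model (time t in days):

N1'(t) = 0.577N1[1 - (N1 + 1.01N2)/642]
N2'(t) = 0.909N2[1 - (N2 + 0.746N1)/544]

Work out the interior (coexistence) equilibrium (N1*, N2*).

Setting both brackets to zero gives the nullclines N1 + 1.01N2 = 642 and 0.746N1 + N2 = 544.
Substituting N2 = 544 - 0.746N1 into the first: N1(1 - 1.01·0.746) = 642 - 1.01·544.
So N1* = 92.6/0.247 = 375, and then N2* = 544 - 0.746·375 = 264.

N1* ≈ 375, N2* ≈ 264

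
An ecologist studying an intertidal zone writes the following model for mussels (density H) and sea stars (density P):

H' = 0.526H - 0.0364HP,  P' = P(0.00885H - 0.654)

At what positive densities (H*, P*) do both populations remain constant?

H* ≈ 73.9, P* ≈ 14.5

Set dP/dt = 0 with P > 0: 0.00885H - 0.654 = 0, so H* = 0.654/0.00885 = 73.9.
Set dH/dt = 0 with H > 0: 0.526 - 0.0364P = 0, so P* = 0.526/0.0364 = 14.5.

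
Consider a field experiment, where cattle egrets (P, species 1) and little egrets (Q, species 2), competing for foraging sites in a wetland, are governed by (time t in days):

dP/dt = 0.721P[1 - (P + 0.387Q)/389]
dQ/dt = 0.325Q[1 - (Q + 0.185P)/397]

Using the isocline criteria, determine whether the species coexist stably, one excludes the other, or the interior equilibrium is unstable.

stable coexistence

Compare the nullcline intercepts: K1/α12 = 389/0.387 = 1010 > K2 = 397; K2/α21 = 397/0.185 = 2150 > K1 = 389.
Since both inequalities hold, each species can invade when rare, so the interior equilibrium is stable.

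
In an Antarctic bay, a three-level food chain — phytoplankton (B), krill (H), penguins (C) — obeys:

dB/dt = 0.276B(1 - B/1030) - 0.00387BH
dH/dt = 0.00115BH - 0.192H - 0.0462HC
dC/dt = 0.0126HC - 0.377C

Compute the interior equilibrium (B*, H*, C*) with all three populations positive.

B* ≈ 598, H* ≈ 29.9, C* ≈ 10.7

From dC/dt = 0: 0.0126H* = 0.377, so H* = 29.9.
From dB/dt = 0: 0.276(1 - B*/1030) = 0.00387·29.9, giving B* = 1030·(1 - 0.42) = 598.
From dH/dt = 0: 0.00115·598 - 0.192 = 0.0462C*, so C* = 0.496/0.0462 = 10.7.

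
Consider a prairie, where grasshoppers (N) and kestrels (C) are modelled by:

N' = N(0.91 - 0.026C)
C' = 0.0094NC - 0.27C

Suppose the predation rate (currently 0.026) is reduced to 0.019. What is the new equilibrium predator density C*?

C* ≈ 47.9

At the interior fixed point, setting dN/dt = 0 with N > 0 fixes C* = (prey growth rate)/(NC coefficient) — independent of the other coefficients.
With the change, C* = 0.91/0.019 = 47.9; it rises from 35.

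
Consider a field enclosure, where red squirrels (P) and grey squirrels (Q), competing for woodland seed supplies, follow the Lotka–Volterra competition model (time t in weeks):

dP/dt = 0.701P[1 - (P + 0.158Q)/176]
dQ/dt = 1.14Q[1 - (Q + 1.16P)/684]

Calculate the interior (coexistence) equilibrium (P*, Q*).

Setting both brackets to zero gives the nullclines P + 0.158Q = 176 and 1.16P + Q = 684.
Substituting Q = 684 - 1.16P into the first: P(1 - 0.158·1.16) = 176 - 0.158·684.
So P* = 67.9/0.817 = 83.2, and then Q* = 684 - 1.16·83.2 = 588.

P* ≈ 83.2, Q* ≈ 588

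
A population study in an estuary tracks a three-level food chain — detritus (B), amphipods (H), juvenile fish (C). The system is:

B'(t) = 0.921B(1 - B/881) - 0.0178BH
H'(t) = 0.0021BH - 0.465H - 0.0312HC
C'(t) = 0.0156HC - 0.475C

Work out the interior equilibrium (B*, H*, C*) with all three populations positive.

From dC/dt = 0: 0.0156H* = 0.475, so H* = 30.4.
From dB/dt = 0: 0.921(1 - B*/881) = 0.0178·30.4, giving B* = 881·(1 - 0.588) = 363.
From dH/dt = 0: 0.0021·363 - 0.465 = 0.0312C*, so C* = 0.296/0.0312 = 9.5.

B* ≈ 363, H* ≈ 30.4, C* ≈ 9.5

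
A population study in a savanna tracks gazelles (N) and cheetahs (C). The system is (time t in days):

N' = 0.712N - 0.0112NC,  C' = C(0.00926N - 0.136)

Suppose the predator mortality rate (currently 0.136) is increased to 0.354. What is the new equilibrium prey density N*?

N* ≈ 38.2

At the interior fixed point, setting dC/dt = 0 with C > 0 fixes N* = (predator death rate)/(NC coefficient) — independent of the other coefficients.
With the change, N* = 0.354/0.00926 = 38.2; it rises from 14.7.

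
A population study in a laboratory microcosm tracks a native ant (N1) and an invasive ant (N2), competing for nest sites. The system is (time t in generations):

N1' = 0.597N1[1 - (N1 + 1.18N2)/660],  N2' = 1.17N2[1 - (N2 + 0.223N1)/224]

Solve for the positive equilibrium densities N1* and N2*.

Setting both brackets to zero gives the nullclines N1 + 1.18N2 = 660 and 0.223N1 + N2 = 224.
Substituting N2 = 224 - 0.223N1 into the first: N1(1 - 1.18·0.223) = 660 - 1.18·224.
So N1* = 396/0.737 = 537, and then N2* = 224 - 0.223·537 = 104.

N1* ≈ 537, N2* ≈ 104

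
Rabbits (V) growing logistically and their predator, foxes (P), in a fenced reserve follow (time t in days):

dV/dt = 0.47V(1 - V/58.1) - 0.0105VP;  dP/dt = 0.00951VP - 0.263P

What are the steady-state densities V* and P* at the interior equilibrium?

V* ≈ 27.7, P* ≈ 23.5

From dP/dt = 0 with P > 0: 0.00951V* = 0.263, so V* = 27.7.
Substitute into dV/dt = 0: 0.47(1 - 27.7/58.1) = 0.0105P*.
The bracket is 0.524, giving P* = 0.246/0.0105 = 23.5.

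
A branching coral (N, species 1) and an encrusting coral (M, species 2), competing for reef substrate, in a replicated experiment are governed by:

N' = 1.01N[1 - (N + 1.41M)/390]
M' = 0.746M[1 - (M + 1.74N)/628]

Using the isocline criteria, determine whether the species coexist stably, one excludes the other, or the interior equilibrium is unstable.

unstable coexistence (outcome depends on initial conditions)

Compare the nullcline intercepts: K1/α12 = 390/1.41 = 277 < K2 = 628; K2/α21 = 628/1.74 = 361 < K1 = 390.
Since both are reversed, neither can invade when rare; the interior point is a saddle.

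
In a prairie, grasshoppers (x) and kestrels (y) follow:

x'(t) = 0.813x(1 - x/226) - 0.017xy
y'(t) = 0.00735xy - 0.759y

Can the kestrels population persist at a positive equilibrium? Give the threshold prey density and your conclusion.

The predator equation gives dy/dt > 0 only when x > 0.759/0.00735 = 103.
Without the predator, x → K = 226. Since 226 > 103, the predator can invade and persist.

Threshold x = 103; K > 103, so yes, the predator persists.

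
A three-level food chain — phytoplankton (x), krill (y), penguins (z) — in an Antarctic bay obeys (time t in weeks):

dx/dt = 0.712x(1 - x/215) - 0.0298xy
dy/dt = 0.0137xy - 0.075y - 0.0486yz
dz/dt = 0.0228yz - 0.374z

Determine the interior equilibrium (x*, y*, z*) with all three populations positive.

From dz/dt = 0: 0.0228y* = 0.374, so y* = 16.4.
From dx/dt = 0: 0.712(1 - x*/215) = 0.0298·16.4, giving x* = 215·(1 - 0.687) = 67.4.
From dy/dt = 0: 0.0137·67.4 - 0.075 = 0.0486z*, so z* = 0.848/0.0486 = 17.5.

x* ≈ 67.4, y* ≈ 16.4, z* ≈ 17.5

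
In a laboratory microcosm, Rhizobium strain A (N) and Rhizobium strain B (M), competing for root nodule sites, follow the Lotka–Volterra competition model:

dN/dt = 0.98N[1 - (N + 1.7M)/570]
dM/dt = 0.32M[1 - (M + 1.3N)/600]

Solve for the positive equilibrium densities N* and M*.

N* ≈ 372, M* ≈ 117

Setting both brackets to zero gives the nullclines N + 1.7M = 570 and 1.3N + M = 600.
Substituting M = 600 - 1.3N into the first: N(1 - 1.7·1.3) = 570 - 1.7·600.
So N* = -450/-1.21 = 372, and then M* = 600 - 1.3·372 = 117.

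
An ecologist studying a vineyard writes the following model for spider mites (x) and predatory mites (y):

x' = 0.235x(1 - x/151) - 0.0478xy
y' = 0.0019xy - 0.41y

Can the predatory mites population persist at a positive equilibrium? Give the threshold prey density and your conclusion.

Threshold x = 216; K < 216, so no, the predator goes extinct.

The predator equation gives dy/dt > 0 only when x > 0.41/0.0019 = 216.
Without the predator, x → K = 151. Since 151 < 216, the predator cannot invade.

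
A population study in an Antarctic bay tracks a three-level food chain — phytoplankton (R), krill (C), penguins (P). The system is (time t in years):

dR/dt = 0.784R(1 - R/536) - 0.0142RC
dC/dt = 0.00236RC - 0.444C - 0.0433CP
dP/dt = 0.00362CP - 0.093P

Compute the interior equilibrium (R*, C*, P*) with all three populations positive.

R* ≈ 287, C* ≈ 25.7, P* ≈ 5.37

From dP/dt = 0: 0.00362C* = 0.093, so C* = 25.7.
From dR/dt = 0: 0.784(1 - R*/536) = 0.0142·25.7, giving R* = 536·(1 - 0.465) = 287.
From dC/dt = 0: 0.00236·287 - 0.444 = 0.0433P*, so P* = 0.232/0.0433 = 5.37.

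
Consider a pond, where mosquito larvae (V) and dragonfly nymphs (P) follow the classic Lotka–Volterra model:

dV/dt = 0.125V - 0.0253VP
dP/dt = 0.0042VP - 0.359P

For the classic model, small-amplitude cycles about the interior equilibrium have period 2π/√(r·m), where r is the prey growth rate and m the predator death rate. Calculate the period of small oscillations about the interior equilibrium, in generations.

T ≈ 29.7 generations

Here r = 0.125 and m = 0.359, so r·m = 0.0449.
ω = √0.0449 = 0.212 per generation, hence T = 2π/ω ≈ 29.7 generations.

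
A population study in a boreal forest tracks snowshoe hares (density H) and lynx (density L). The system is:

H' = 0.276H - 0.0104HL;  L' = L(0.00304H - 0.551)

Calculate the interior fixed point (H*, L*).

Set dL/dt = 0 with L > 0: 0.00304H - 0.551 = 0, so H* = 0.551/0.00304 = 181.
Set dH/dt = 0 with H > 0: 0.276 - 0.0104L = 0, so L* = 0.276/0.0104 = 26.5.

H* ≈ 181, L* ≈ 26.5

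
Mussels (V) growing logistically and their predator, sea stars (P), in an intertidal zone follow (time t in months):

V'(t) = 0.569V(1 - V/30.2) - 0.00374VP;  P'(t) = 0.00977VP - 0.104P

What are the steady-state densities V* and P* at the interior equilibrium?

From dP/dt = 0 with P > 0: 0.00977V* = 0.104, so V* = 10.6.
Substitute into dV/dt = 0: 0.569(1 - 10.6/30.2) = 0.00374P*.
The bracket is 0.648, giving P* = 0.368/0.00374 = 98.5.

V* ≈ 10.6, P* ≈ 98.5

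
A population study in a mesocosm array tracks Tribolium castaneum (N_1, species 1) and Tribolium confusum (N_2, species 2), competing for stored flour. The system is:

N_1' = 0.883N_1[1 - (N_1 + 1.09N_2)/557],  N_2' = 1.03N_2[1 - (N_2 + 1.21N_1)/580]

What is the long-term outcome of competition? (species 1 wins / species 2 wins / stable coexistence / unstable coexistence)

unstable coexistence (outcome depends on initial conditions)

Compare the nullcline intercepts: K1/α12 = 557/1.09 = 511 < K2 = 580; K2/α21 = 580/1.21 = 479 < K1 = 557.
Since both are reversed, neither can invade when rare; the interior point is a saddle.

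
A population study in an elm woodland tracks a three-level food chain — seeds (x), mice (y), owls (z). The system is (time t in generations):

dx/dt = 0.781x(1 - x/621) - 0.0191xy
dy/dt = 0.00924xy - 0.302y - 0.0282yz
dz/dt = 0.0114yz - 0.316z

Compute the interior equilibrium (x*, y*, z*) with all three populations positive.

From dz/dt = 0: 0.0114y* = 0.316, so y* = 27.7.
From dx/dt = 0: 0.781(1 - x*/621) = 0.0191·27.7, giving x* = 621·(1 - 0.678) = 200.
From dy/dt = 0: 0.00924·200 - 0.302 = 0.0282z*, so z* = 1.55/0.0282 = 54.8.

x* ≈ 200, y* ≈ 27.7, z* ≈ 54.8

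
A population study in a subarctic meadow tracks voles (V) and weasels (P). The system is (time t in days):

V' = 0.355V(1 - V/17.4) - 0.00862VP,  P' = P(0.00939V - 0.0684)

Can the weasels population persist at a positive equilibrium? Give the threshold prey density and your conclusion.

Threshold V = 7.28; K > 7.28, so yes, the predator persists.

The predator equation gives dP/dt > 0 only when V > 0.0684/0.00939 = 7.28.
Without the predator, V → K = 17.4. Since 17.4 > 7.28, the predator can invade and persist.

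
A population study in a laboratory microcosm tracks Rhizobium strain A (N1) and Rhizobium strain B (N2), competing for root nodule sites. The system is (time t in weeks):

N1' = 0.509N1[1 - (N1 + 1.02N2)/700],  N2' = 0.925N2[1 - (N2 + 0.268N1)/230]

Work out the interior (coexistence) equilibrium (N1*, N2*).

Setting both brackets to zero gives the nullclines N1 + 1.02N2 = 700 and 0.268N1 + N2 = 230.
Substituting N2 = 230 - 0.268N1 into the first: N1(1 - 1.02·0.268) = 700 - 1.02·230.
So N1* = 465/0.727 = 640, and then N2* = 230 - 0.268·640 = 58.4.

N1* ≈ 640, N2* ≈ 58.4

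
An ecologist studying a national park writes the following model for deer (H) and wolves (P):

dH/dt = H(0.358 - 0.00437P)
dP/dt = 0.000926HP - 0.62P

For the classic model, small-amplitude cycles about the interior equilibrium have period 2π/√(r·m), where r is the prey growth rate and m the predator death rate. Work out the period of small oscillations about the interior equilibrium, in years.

Here r = 0.358 and m = 0.62, so r·m = 0.222.
ω = √0.222 = 0.471 per year, hence T = 2π/ω ≈ 13.3 years.

T ≈ 13.3 years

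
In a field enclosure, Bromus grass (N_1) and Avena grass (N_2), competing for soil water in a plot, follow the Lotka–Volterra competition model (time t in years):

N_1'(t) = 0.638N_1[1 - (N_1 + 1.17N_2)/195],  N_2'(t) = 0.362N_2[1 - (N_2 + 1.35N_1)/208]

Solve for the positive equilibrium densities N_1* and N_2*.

N_1* ≈ 83.5, N_2* ≈ 95.3

Setting both brackets to zero gives the nullclines N_1 + 1.17N_2 = 195 and 1.35N_1 + N_2 = 208.
Substituting N_2 = 208 - 1.35N_1 into the first: N_1(1 - 1.17·1.35) = 195 - 1.17·208.
So N_1* = -48.4/-0.579 = 83.5, and then N_2* = 208 - 1.35·83.5 = 95.3.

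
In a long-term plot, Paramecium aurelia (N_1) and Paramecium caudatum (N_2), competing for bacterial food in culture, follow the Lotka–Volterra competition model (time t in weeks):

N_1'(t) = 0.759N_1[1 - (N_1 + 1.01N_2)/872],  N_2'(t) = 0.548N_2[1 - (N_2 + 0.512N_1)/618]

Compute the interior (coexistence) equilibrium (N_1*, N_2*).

Setting both brackets to zero gives the nullclines N_1 + 1.01N_2 = 872 and 0.512N_1 + N_2 = 618.
Substituting N_2 = 618 - 0.512N_1 into the first: N_1(1 - 1.01·0.512) = 872 - 1.01·618.
So N_1* = 248/0.483 = 513, and then N_2* = 618 - 0.512·513 = 355.

N_1* ≈ 513, N_2* ≈ 355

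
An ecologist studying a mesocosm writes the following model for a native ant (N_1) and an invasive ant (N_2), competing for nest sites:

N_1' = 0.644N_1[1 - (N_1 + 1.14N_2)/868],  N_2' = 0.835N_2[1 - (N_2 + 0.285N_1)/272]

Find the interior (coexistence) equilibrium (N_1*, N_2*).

N_1* ≈ 826, N_2* ≈ 36.5

Setting both brackets to zero gives the nullclines N_1 + 1.14N_2 = 868 and 0.285N_1 + N_2 = 272.
Substituting N_2 = 272 - 0.285N_1 into the first: N_1(1 - 1.14·0.285) = 868 - 1.14·272.
So N_1* = 558/0.675 = 826, and then N_2* = 272 - 0.285·826 = 36.5.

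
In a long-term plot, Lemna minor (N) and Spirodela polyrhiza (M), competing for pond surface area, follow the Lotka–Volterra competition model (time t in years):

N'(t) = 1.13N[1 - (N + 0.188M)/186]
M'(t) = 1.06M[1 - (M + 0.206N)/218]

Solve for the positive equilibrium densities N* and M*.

Setting both brackets to zero gives the nullclines N + 0.188M = 186 and 0.206N + M = 218.
Substituting M = 218 - 0.206N into the first: N(1 - 0.188·0.206) = 186 - 0.188·218.
So N* = 145/0.961 = 151, and then M* = 218 - 0.206·151 = 187.

N* ≈ 151, M* ≈ 187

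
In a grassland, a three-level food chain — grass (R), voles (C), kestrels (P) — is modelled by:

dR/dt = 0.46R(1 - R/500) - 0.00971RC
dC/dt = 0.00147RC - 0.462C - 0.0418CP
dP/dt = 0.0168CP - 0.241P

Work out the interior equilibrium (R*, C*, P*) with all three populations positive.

From dP/dt = 0: 0.0168C* = 0.241, so C* = 14.3.
From dR/dt = 0: 0.46(1 - R*/500) = 0.00971·14.3, giving R* = 500·(1 - 0.303) = 349.
From dC/dt = 0: 0.00147·349 - 0.462 = 0.0418P*, so P* = 0.0504/0.0418 = 1.21.

R* ≈ 349, C* ≈ 14.3, P* ≈ 1.21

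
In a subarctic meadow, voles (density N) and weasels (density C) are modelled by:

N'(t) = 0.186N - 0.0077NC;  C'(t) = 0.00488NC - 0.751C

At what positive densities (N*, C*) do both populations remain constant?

Set dC/dt = 0 with C > 0: 0.00488N - 0.751 = 0, so N* = 0.751/0.00488 = 154.
Set dN/dt = 0 with N > 0: 0.186 - 0.0077C = 0, so C* = 0.186/0.0077 = 24.2.

N* ≈ 154, C* ≈ 24.2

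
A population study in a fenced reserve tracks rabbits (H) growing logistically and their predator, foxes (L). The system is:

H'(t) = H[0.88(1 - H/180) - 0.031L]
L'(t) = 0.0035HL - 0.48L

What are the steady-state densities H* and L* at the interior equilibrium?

H* ≈ 137, L* ≈ 6.76

From dL/dt = 0 with L > 0: 0.0035H* = 0.48, so H* = 137.
Substitute into dH/dt = 0: 0.88(1 - 137/180) = 0.031L*.
The bracket is 0.238, giving L* = 0.21/0.031 = 6.76.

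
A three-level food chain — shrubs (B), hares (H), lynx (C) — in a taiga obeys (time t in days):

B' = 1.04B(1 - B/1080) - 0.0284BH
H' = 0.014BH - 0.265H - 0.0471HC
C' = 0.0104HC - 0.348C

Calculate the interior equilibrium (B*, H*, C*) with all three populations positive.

B* ≈ 93.1, H* ≈ 33.5, C* ≈ 22.1

From dC/dt = 0: 0.0104H* = 0.348, so H* = 33.5.
From dB/dt = 0: 1.04(1 - B*/1080) = 0.0284·33.5, giving B* = 1080·(1 - 0.914) = 93.1.
From dH/dt = 0: 0.014·93.1 - 0.265 = 0.0471C*, so C* = 1.04/0.0471 = 22.1.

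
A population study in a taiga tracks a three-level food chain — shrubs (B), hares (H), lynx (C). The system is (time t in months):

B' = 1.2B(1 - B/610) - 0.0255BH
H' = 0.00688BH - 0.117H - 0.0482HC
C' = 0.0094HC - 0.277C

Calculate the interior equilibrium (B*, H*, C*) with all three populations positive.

B* ≈ 228, H* ≈ 29.5, C* ≈ 30.1

From dC/dt = 0: 0.0094H* = 0.277, so H* = 29.5.
From dB/dt = 0: 1.2(1 - B*/610) = 0.0255·29.5, giving B* = 610·(1 - 0.626) = 228.
From dH/dt = 0: 0.00688·228 - 0.117 = 0.0482C*, so C* = 1.45/0.0482 = 30.1.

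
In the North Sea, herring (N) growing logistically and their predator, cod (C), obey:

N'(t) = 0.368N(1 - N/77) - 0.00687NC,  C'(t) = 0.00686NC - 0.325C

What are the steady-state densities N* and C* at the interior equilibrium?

N* ≈ 47.4, C* ≈ 20.6

From dC/dt = 0 with C > 0: 0.00686N* = 0.325, so N* = 47.4.
Substitute into dN/dt = 0: 0.368(1 - 47.4/77) = 0.00687C*.
The bracket is 0.385, giving C* = 0.142/0.00687 = 20.6.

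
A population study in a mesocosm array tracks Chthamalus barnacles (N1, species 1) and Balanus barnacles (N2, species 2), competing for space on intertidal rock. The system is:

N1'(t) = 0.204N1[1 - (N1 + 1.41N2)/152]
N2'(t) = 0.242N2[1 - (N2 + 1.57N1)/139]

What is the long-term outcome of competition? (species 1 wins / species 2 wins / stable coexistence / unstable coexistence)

Compare the nullcline intercepts: K1/α12 = 152/1.41 = 108 < K2 = 139; K2/α21 = 139/1.57 = 88.5 < K1 = 152.
Since both are reversed, neither can invade when rare; the interior point is a saddle.

unstable coexistence (outcome depends on initial conditions)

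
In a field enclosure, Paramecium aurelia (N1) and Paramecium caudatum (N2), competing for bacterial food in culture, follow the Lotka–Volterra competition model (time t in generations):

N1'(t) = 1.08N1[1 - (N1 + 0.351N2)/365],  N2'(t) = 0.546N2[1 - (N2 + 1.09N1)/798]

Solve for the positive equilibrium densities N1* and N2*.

Setting both brackets to zero gives the nullclines N1 + 0.351N2 = 365 and 1.09N1 + N2 = 798.
Substituting N2 = 798 - 1.09N1 into the first: N1(1 - 0.351·1.09) = 365 - 0.351·798.
So N1* = 84.9/0.617 = 138, and then N2* = 798 - 1.09·138 = 648.

N1* ≈ 138, N2* ≈ 648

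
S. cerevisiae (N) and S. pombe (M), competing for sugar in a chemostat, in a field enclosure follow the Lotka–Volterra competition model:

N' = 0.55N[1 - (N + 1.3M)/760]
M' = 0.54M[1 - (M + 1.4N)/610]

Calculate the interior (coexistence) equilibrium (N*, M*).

Setting both brackets to zero gives the nullclines N + 1.3M = 760 and 1.4N + M = 610.
Substituting M = 610 - 1.4N into the first: N(1 - 1.3·1.4) = 760 - 1.3·610.
So N* = -33/-0.82 = 40.2, and then M* = 610 - 1.4·40.2 = 554.

N* ≈ 40.2, M* ≈ 554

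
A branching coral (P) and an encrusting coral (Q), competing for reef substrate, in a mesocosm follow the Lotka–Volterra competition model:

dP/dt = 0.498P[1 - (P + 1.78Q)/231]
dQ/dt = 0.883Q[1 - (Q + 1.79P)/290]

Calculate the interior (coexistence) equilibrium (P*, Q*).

P* ≈ 130, Q* ≈ 56.5

Setting both brackets to zero gives the nullclines P + 1.78Q = 231 and 1.79P + Q = 290.
Substituting Q = 290 - 1.79P into the first: P(1 - 1.78·1.79) = 231 - 1.78·290.
So P* = -285/-2.19 = 130, and then Q* = 290 - 1.79·130 = 56.5.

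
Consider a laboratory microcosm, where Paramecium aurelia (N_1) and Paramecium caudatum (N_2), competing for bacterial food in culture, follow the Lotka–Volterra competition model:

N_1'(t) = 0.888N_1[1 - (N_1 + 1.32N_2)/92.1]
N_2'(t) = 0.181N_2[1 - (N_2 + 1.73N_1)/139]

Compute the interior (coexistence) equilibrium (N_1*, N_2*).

N_1* ≈ 71.2, N_2* ≈ 15.8

Setting both brackets to zero gives the nullclines N_1 + 1.32N_2 = 92.1 and 1.73N_1 + N_2 = 139.
Substituting N_2 = 139 - 1.73N_1 into the first: N_1(1 - 1.32·1.73) = 92.1 - 1.32·139.
So N_1* = -91.4/-1.28 = 71.2, and then N_2* = 139 - 1.73·71.2 = 15.8.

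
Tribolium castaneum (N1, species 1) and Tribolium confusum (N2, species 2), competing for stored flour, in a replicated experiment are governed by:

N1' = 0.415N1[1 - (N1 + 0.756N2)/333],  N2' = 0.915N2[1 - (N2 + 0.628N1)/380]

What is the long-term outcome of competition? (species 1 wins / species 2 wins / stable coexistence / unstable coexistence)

Compare the nullcline intercepts: K1/α12 = 333/0.756 = 440 > K2 = 380; K2/α21 = 380/0.628 = 605 > K1 = 333.
Since both inequalities hold, each species can invade when rare, so the interior equilibrium is stable.

stable coexistence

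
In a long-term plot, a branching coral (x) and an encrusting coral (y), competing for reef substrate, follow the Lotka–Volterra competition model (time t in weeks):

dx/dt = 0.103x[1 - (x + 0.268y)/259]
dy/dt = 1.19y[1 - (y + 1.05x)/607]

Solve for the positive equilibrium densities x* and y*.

x* ≈ 134, y* ≈ 466

Setting both brackets to zero gives the nullclines x + 0.268y = 259 and 1.05x + y = 607.
Substituting y = 607 - 1.05x into the first: x(1 - 0.268·1.05) = 259 - 0.268·607.
So x* = 96.3/0.719 = 134, and then y* = 607 - 1.05·134 = 466.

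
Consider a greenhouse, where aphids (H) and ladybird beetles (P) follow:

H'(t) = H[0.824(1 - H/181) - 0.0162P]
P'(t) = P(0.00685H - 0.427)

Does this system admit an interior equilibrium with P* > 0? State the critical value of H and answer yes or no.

The predator equation gives dP/dt > 0 only when H > 0.427/0.00685 = 62.3.
Without the predator, H → K = 181. Since 181 > 62.3, the predator can invade and persist.

Threshold H = 62.3; K > 62.3, so yes, the predator persists.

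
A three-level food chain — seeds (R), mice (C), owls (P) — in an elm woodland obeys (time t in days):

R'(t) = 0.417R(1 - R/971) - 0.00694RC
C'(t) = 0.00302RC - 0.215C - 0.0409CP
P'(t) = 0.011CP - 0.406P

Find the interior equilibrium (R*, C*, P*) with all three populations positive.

From dP/dt = 0: 0.011C* = 0.406, so C* = 36.9.
From dR/dt = 0: 0.417(1 - R*/971) = 0.00694·36.9, giving R* = 971·(1 - 0.614) = 375.
From dC/dt = 0: 0.00302·375 - 0.215 = 0.0409P*, so P* = 0.916/0.0409 = 22.4.

R* ≈ 375, C* ≈ 36.9, P* ≈ 22.4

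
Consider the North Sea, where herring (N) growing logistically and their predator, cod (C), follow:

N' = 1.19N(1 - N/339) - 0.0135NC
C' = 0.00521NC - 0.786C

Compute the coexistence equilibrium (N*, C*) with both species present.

From dC/dt = 0 with C > 0: 0.00521N* = 0.786, so N* = 151.
Substitute into dN/dt = 0: 1.19(1 - 151/339) = 0.0135C*.
The bracket is 0.555, giving C* = 0.66/0.0135 = 48.9.

N* ≈ 151, C* ≈ 48.9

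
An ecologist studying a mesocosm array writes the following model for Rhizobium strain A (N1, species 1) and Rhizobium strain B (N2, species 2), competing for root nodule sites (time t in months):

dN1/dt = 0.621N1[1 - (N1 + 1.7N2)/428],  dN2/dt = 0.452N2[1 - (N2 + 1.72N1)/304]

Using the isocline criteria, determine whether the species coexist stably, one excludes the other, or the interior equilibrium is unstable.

Compare the nullcline intercepts: K1/α12 = 428/1.7 = 252 < K2 = 304; K2/α21 = 304/1.72 = 177 < K1 = 428.
Since both are reversed, neither can invade when rare; the interior point is a saddle.

unstable coexistence (outcome depends on initial conditions)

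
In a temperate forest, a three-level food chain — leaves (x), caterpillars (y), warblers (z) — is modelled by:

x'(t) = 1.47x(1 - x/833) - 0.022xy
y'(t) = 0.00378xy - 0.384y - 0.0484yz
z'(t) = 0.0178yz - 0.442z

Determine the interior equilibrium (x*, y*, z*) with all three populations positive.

x* ≈ 523, y* ≈ 24.8, z* ≈ 32.9

From dz/dt = 0: 0.0178y* = 0.442, so y* = 24.8.
From dx/dt = 0: 1.47(1 - x*/833) = 0.022·24.8, giving x* = 833·(1 - 0.372) = 523.
From dy/dt = 0: 0.00378·523 - 0.384 = 0.0484z*, so z* = 1.59/0.0484 = 32.9.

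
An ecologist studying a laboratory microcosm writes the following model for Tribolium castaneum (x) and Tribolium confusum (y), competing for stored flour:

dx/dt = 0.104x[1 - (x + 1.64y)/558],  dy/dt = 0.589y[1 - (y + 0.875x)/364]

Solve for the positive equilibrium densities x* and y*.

Setting both brackets to zero gives the nullclines x + 1.64y = 558 and 0.875x + y = 364.
Substituting y = 364 - 0.875x into the first: x(1 - 1.64·0.875) = 558 - 1.64·364.
So x* = -39/-0.435 = 89.6, and then y* = 364 - 0.875·89.6 = 286.

x* ≈ 89.6, y* ≈ 286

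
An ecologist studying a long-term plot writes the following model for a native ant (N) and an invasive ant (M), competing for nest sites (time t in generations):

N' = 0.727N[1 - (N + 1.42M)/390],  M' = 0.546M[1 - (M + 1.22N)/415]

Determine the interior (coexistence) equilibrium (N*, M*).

Setting both brackets to zero gives the nullclines N + 1.42M = 390 and 1.22N + M = 415.
Substituting M = 415 - 1.22N into the first: N(1 - 1.42·1.22) = 390 - 1.42·415.
So N* = -199/-0.732 = 272, and then M* = 415 - 1.22·272 = 83.

N* ≈ 272, M* ≈ 83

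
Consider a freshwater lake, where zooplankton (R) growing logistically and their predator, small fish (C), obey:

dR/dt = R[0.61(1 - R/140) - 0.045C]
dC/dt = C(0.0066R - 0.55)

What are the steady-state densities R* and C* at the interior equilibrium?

R* ≈ 83.3, C* ≈ 5.49

From dC/dt = 0 with C > 0: 0.0066R* = 0.55, so R* = 83.3.
Substitute into dR/dt = 0: 0.61(1 - 83.3/140) = 0.045C*.
The bracket is 0.405, giving C* = 0.247/0.045 = 5.49.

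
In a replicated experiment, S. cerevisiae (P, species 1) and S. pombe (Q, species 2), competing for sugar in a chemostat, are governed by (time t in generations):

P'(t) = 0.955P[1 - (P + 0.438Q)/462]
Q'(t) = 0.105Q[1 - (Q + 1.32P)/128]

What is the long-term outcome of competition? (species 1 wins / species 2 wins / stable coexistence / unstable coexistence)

species 1 excludes species 2

Compare the nullcline intercepts: K1/α12 = 462/0.438 = 1050 > K2 = 128; K2/α21 = 128/1.32 = 97 < K1 = 462.
Since the inequalities point opposite ways, species 1 can invade but species 2 cannot.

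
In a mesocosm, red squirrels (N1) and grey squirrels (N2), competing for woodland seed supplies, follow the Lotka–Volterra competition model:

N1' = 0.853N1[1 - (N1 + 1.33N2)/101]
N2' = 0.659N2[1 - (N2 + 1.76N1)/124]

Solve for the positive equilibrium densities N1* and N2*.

N1* ≈ 47.7, N2* ≈ 40.1

Setting both brackets to zero gives the nullclines N1 + 1.33N2 = 101 and 1.76N1 + N2 = 124.
Substituting N2 = 124 - 1.76N1 into the first: N1(1 - 1.33·1.76) = 101 - 1.33·124.
So N1* = -63.9/-1.34 = 47.7, and then N2* = 124 - 1.76·47.7 = 40.1.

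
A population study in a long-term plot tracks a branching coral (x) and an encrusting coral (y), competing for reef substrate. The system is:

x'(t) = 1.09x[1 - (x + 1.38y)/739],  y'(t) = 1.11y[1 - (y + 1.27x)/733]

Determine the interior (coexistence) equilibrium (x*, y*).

x* ≈ 362, y* ≈ 273

Setting both brackets to zero gives the nullclines x + 1.38y = 739 and 1.27x + y = 733.
Substituting y = 733 - 1.27x into the first: x(1 - 1.38·1.27) = 739 - 1.38·733.
So x* = -273/-0.753 = 362, and then y* = 733 - 1.27·362 = 273.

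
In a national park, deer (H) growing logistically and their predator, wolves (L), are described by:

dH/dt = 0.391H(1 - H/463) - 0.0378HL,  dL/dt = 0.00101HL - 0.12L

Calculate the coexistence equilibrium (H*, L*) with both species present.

From dL/dt = 0 with L > 0: 0.00101H* = 0.12, so H* = 119.
Substitute into dH/dt = 0: 0.391(1 - 119/463) = 0.0378L*.
The bracket is 0.743, giving L* = 0.291/0.0378 = 7.69.

H* ≈ 119, L* ≈ 7.69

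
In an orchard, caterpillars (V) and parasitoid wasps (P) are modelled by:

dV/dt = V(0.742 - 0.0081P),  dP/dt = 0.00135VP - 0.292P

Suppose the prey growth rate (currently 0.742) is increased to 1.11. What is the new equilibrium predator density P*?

At the interior fixed point, setting dV/dt = 0 with V > 0 fixes P* = (prey growth rate)/(VP coefficient) — independent of the other coefficients.
With the change, P* = 1.11/0.0081 = 137; it rises from 91.6.

P* ≈ 137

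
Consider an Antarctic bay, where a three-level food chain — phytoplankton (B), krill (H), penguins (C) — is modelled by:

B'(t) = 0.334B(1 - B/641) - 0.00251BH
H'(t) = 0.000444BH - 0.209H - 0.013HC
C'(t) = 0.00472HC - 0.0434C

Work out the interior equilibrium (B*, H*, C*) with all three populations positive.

B* ≈ 597, H* ≈ 9.19, C* ≈ 4.3

From dC/dt = 0: 0.00472H* = 0.0434, so H* = 9.19.
From dB/dt = 0: 0.334(1 - B*/641) = 0.00251·9.19, giving B* = 641·(1 - 0.0691) = 597.
From dH/dt = 0: 0.000444·597 - 0.209 = 0.013C*, so C* = 0.0559/0.013 = 4.3.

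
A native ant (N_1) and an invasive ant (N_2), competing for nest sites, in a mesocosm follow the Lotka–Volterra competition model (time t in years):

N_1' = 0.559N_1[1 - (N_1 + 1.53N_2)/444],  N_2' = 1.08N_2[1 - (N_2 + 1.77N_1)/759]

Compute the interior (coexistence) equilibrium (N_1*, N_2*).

Setting both brackets to zero gives the nullclines N_1 + 1.53N_2 = 444 and 1.77N_1 + N_2 = 759.
Substituting N_2 = 759 - 1.77N_1 into the first: N_1(1 - 1.53·1.77) = 444 - 1.53·759.
So N_1* = -717/-1.71 = 420, and then N_2* = 759 - 1.77·420 = 15.7.

N_1* ≈ 420, N_2* ≈ 15.7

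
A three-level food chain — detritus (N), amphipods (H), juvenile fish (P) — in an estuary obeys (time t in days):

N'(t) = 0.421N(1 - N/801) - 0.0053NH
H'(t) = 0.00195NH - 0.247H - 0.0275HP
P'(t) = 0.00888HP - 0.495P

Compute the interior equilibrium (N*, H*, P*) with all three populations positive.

From dP/dt = 0: 0.00888H* = 0.495, so H* = 55.7.
From dN/dt = 0: 0.421(1 - N*/801) = 0.0053·55.7, giving N* = 801·(1 - 0.702) = 239.
From dH/dt = 0: 0.00195·239 - 0.247 = 0.0275P*, so P* = 0.219/0.0275 = 7.96.

N* ≈ 239, H* ≈ 55.7, P* ≈ 7.96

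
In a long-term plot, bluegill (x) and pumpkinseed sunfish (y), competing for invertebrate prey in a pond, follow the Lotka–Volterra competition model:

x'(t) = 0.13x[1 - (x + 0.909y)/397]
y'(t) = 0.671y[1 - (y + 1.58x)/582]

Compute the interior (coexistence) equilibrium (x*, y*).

x* ≈ 303, y* ≈ 104

Setting both brackets to zero gives the nullclines x + 0.909y = 397 and 1.58x + y = 582.
Substituting y = 582 - 1.58x into the first: x(1 - 0.909·1.58) = 397 - 0.909·582.
So x* = -132/-0.436 = 303, and then y* = 582 - 1.58·303 = 104.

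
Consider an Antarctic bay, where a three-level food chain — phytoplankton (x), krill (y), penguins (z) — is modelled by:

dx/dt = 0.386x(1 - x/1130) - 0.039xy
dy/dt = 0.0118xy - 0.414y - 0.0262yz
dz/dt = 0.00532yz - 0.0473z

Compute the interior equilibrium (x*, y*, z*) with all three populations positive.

From dz/dt = 0: 0.00532y* = 0.0473, so y* = 8.89.
From dx/dt = 0: 0.386(1 - x*/1130) = 0.039·8.89, giving x* = 1130·(1 - 0.898) = 115.
From dy/dt = 0: 0.0118·115 - 0.414 = 0.0262z*, so z* = 0.942/0.0262 = 36.

x* ≈ 115, y* ≈ 8.89, z* ≈ 36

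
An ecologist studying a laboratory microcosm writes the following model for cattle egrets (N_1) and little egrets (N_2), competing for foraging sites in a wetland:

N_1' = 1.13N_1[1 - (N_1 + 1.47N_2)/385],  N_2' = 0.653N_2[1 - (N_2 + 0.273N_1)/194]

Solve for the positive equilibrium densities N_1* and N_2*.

N_1* ≈ 167, N_2* ≈ 148

Setting both brackets to zero gives the nullclines N_1 + 1.47N_2 = 385 and 0.273N_1 + N_2 = 194.
Substituting N_2 = 194 - 0.273N_1 into the first: N_1(1 - 1.47·0.273) = 385 - 1.47·194.
So N_1* = 99.8/0.599 = 167, and then N_2* = 194 - 0.273·167 = 148.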